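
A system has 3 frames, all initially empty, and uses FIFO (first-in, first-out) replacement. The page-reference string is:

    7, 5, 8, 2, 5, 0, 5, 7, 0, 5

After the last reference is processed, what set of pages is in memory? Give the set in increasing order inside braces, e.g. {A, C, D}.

7 -> fault, frames [7]
5 -> fault, frames [7, 5]
8 -> fault, frames [7, 5, 8]
2 -> fault, evict 7, frames [5, 8, 2]
5 -> hit
0 -> fault, evict 5, frames [8, 2, 0]
5 -> fault, evict 8, frames [2, 0, 5]
7 -> fault, evict 2, frames [0, 5, 7]
0 -> hit
5 -> hit

{0, 5, 7}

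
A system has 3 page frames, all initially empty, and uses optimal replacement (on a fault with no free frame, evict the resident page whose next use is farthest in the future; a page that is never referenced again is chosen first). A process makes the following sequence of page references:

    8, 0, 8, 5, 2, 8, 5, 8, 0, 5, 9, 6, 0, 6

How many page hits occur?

8 -> miss, frames [8]
0 -> miss, frames [8, 0]
8 -> hit
5 -> miss, frames [8, 0, 5]
2 -> miss, evict 0, frames [8, 5, 2]
8 -> hit
5 -> hit
8 -> hit
0 -> miss, evict 2, frames [8, 5, 0]
5 -> hit
9 -> miss, evict 5, frames [8, 0, 9]
6 -> miss, evict 9, frames [8, 0, 6]
0 -> hit
6 -> hit
Hits: 7.

7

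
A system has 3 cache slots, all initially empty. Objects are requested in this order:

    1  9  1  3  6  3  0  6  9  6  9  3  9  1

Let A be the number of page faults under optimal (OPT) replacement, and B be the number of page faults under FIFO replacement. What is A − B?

Under OPT: F F . F F . F . . . . F . F → 7 faults.
Under FIFO: F F . F F . F . F . . F . F → 8 faults.
A − B = 7 − 8 = -1.

-1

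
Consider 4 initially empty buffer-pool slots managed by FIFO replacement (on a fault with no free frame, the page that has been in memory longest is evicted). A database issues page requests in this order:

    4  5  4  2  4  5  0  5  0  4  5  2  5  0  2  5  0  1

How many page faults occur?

4 -> fault, frames {4}
5 -> fault, frames {4,5}
4 -> hit
2 -> fault, frames {4,5,2}
4 -> hit
5 -> hit
0 -> fault, frames {4,5,2,0}
5 -> hit
0 -> hit
4 -> hit
5 -> hit
2 -> hit
5 -> hit
0 -> hit
2 -> hit
5 -> hit
0 -> hit
1 -> fault, evict 4, frames {5,2,0,1}
Page faults: 5.

5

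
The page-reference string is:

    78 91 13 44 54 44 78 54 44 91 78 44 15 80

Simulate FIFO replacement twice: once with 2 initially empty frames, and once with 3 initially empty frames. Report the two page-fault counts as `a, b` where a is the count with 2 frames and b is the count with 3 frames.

2 frames: F F F F F . F . F F F F F F → 12 faults.
3 frames: F F F F F . F . . F . F F F → 10 faults.
10 < 12: adding a frame reduced faults, as is typical.

12, 10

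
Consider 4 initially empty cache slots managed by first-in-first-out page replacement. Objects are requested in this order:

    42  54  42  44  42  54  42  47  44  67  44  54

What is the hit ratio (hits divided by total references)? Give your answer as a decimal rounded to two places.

0.58

42: fault, frames {42}
54: fault, frames {42,54}
42: hit
44: fault, frames {42,54,44}
42: hit
54: hit
42: hit
47: fault, frames {42,54,44,47}
44: hit
67: fault, evict 42, frames {54,44,47,67}
44: hit
54: hit
Hits: 7 of 12 references → 7/12 = 0.5833.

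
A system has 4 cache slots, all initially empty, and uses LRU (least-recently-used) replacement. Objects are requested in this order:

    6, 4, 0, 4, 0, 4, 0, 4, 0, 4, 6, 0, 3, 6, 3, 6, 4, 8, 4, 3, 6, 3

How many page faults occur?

5

6 → fault, frames (6)
4 → fault, frames (6 4)
0 → fault, frames (6 4 0)
4 → hit
0 → hit
4 → hit
0 → hit
4 → hit
0 → hit
4 → hit
6 → hit
0 → hit
3 → fault, frames (4 6 0 3)
6 → hit
3 → hit
6 → hit
4 → hit
8 → fault, evict 0, frames (3 6 4 8)
4 → hit
3 → hit
6 → hit
3 → hit
Page faults: 5.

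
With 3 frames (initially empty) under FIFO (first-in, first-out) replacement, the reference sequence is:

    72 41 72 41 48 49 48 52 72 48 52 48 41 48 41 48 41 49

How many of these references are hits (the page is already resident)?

9

72 → miss, frames [72]
41 → miss, frames [72, 41]
72 → hit
41 → hit
48 → miss, frames [72, 41, 48]
49 → miss, evict 72, frames [41, 48, 49]
48 → hit
52 → miss, evict 41, frames [48, 49, 52]
72 → miss, evict 48, frames [49, 52, 72]
48 → miss, evict 49, frames [52, 72, 48]
52 → hit
48 → hit
41 → miss, evict 52, frames [72, 48, 41]
48 → hit
41 → hit
48 → hit
41 → hit
49 → miss, evict 72, frames [48, 41, 49]
Hits: 9.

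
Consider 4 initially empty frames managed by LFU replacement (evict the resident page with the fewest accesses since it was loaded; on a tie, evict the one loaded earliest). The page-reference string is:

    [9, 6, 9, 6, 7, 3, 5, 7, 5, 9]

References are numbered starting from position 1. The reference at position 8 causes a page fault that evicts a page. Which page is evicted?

3

pos 1: 9: fault, frames [9]
pos 2: 6: fault, frames [9, 6]
pos 3: 9: hit
pos 4: 6: hit
pos 5: 7: fault, frames [9, 6, 7]
pos 6: 3: fault, frames [9, 6, 7, 3]
pos 7: 5: fault, evict 7, frames [9, 6, 3, 5]
pos 8: 7: fault, evict 3, frames [9, 6, 5, 7]
At position 8, page 3 is evicted.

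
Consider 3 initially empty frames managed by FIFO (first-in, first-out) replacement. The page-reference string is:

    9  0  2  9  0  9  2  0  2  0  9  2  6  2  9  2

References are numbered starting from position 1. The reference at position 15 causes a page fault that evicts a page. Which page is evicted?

0

pos 1: 9 → miss, frames (9)
pos 2: 0 → miss, frames (9 0)
pos 3: 2 → miss, frames (9 0 2)
pos 4: 9 → hit
pos 5: 0 → hit
pos 6: 9 → hit
pos 7: 2 → hit
pos 8: 0 → hit
pos 9: 2 → hit
pos 10: 0 → hit
pos 11: 9 → hit
pos 12: 2 → hit
pos 13: 6 → miss, evict 9, frames (0 2 6)
pos 14: 2 → hit
pos 15: 9 → miss, evict 0, frames (2 6 9)
At position 15, page 0 is evicted.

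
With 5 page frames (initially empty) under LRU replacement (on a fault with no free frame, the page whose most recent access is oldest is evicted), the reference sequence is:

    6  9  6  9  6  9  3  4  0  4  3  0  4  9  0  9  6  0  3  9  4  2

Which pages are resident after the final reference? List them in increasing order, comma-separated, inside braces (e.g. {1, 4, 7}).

6 -> fault, frames {6}
9 -> fault, frames {6,9}
6 -> hit
9 -> hit
6 -> hit
9 -> hit
3 -> fault, frames {6,9,3}
4 -> fault, frames {6,9,3,4}
0 -> fault, frames {6,9,3,4,0}
4 -> hit
3 -> hit
0 -> hit
4 -> hit
9 -> hit
0 -> hit
9 -> hit
6 -> hit
0 -> hit
3 -> hit
9 -> hit
4 -> hit
2 -> fault, evict 6, frames {0,3,9,4,2}

{0, 2, 3, 4, 9}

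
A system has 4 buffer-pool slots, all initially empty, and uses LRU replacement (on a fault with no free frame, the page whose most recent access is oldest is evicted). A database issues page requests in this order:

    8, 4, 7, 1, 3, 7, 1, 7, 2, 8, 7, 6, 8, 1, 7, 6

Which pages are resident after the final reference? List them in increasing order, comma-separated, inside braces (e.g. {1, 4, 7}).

8 -> miss, frames {8}
4 -> miss, frames {8,4}
7 -> miss, frames {8,4,7}
1 -> miss, frames {8,4,7,1}
3 -> miss, evict 8, frames {4,7,1,3}
7 -> hit
1 -> hit
7 -> hit
2 -> miss, evict 4, frames {3,1,7,2}
8 -> miss, evict 3, frames {1,7,2,8}
7 -> hit
6 -> miss, evict 1, frames {2,8,7,6}
8 -> hit
1 -> miss, evict 2, frames {7,6,8,1}
7 -> hit
6 -> hit

{1, 6, 7, 8}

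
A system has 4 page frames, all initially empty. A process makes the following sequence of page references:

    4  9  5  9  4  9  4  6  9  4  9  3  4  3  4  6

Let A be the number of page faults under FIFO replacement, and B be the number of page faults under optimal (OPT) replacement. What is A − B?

Under FIFO: F F F . . . . F . . . F F . . . → 6 faults.
Under OPT: F F F . . . . F . . . F . . . . → 5 faults.
A − B = 6 − 5 = 1.

1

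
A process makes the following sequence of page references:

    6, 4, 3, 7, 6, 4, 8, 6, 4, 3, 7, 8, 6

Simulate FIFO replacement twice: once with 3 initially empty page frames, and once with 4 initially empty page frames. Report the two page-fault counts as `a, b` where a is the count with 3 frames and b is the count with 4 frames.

10, 11

3 frames: F F F F F F F . . F F . F → 10 faults.
4 frames: F F F F . . F F F F F F F → 11 faults.
11 > 10: adding a frame increased faults — Belady's anomaly.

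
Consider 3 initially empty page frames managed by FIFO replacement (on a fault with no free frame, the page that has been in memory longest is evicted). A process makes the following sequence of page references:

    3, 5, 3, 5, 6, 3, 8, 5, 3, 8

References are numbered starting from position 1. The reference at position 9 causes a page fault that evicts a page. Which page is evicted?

pos 1: 3 -> fault, frames [3]
pos 2: 5 -> fault, frames [3, 5]
pos 3: 3 -> hit
pos 4: 5 -> hit
pos 5: 6 -> fault, frames [3, 5, 6]
pos 6: 3 -> hit
pos 7: 8 -> fault, evict 3, frames [5, 6, 8]
pos 8: 5 -> hit
pos 9: 3 -> fault, evict 5, frames [6, 8, 3]
At position 9, page 5 is evicted.

5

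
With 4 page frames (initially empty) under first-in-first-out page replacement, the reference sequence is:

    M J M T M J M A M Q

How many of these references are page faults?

5

M -> miss, frames [M]
J -> miss, frames [M, J]
M -> hit
T -> miss, frames [M, J, T]
M -> hit
J -> hit
M -> hit
A -> miss, frames [M, J, T, A]
M -> hit
Q -> miss, evict M, frames [J, T, A, Q]
Page faults: 5.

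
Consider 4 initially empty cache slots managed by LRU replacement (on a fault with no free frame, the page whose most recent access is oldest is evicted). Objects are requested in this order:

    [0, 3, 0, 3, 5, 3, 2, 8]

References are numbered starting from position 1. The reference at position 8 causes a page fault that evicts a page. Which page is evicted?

0

pos 1: 0 -> fault, frames {0}
pos 2: 3 -> fault, frames {0,3}
pos 3: 0 -> hit
pos 4: 3 -> hit
pos 5: 5 -> fault, frames {0,3,5}
pos 6: 3 -> hit
pos 7: 2 -> fault, frames {0,5,3,2}
pos 8: 8 -> fault, evict 0, frames {5,3,2,8}
At position 8, page 0 is evicted.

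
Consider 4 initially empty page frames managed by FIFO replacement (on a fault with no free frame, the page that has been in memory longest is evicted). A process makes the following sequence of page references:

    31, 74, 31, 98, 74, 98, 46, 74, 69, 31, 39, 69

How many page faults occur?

31 → miss, frames [31]
74 → miss, frames [31, 74]
31 → hit
98 → miss, frames [31, 74, 98]
74 → hit
98 → hit
46 → miss, frames [31, 74, 98, 46]
74 → hit
69 → miss, evict 31, frames [74, 98, 46, 69]
31 → miss, evict 74, frames [98, 46, 69, 31]
39 → miss, evict 98, frames [46, 69, 31, 39]
69 → hit
Page faults: 7.

7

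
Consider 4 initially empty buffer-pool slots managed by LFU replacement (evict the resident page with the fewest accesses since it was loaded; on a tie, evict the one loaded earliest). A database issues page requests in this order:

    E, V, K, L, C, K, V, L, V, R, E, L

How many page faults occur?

E: fault, frames {E}
V: fault, frames {E,V}
K: fault, frames {E,V,K}
L: fault, frames {E,V,K,L}
C: fault, evict E, frames {V,K,L,C}
K: hit
V: hit
L: hit
V: hit
R: fault, evict C, frames {V,K,L,R}
E: fault, evict R, frames {V,K,L,E}
L: hit
Page faults: 7.

7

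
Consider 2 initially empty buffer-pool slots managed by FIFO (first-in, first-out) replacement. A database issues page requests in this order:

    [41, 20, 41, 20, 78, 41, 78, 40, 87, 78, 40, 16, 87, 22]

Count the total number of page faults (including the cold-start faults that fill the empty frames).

41 → miss, frames [41]
20 → miss, frames [41, 20]
41 → hit
20 → hit
78 → miss, evict 41, frames [20, 78]
41 → miss, evict 20, frames [78, 41]
78 → hit
40 → miss, evict 78, frames [41, 40]
87 → miss, evict 41, frames [40, 87]
78 → miss, evict 40, frames [87, 78]
40 → miss, evict 87, frames [78, 40]
16 → miss, evict 78, frames [40, 16]
87 → miss, evict 40, frames [16, 87]
22 → miss, evict 16, frames [87, 22]
Page faults: 11.

11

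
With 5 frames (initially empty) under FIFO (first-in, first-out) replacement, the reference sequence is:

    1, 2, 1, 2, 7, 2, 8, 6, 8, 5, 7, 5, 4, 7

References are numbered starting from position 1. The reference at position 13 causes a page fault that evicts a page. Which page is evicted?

2

pos 1: 1 -> fault, frames [1]
pos 2: 2 -> fault, frames [1, 2]
pos 3: 1 -> hit
pos 4: 2 -> hit
pos 5: 7 -> fault, frames [1, 2, 7]
pos 6: 2 -> hit
pos 7: 8 -> fault, frames [1, 2, 7, 8]
pos 8: 6 -> fault, frames [1, 2, 7, 8, 6]
pos 9: 8 -> hit
pos 10: 5 -> fault, evict 1, frames [2, 7, 8, 6, 5]
pos 11: 7 -> hit
pos 12: 5 -> hit
pos 13: 4 -> fault, evict 2, frames [7, 8, 6, 5, 4]
At position 13, page 2 is evicted.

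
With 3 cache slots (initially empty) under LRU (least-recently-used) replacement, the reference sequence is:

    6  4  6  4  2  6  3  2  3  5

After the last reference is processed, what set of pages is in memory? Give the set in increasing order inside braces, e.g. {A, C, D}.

6: fault, frames (6)
4: fault, frames (6 4)
6: hit
4: hit
2: fault, frames (6 4 2)
6: hit
3: fault, evict 4, frames (2 6 3)
2: hit
3: hit
5: fault, evict 6, frames (2 3 5)

{2, 3, 5}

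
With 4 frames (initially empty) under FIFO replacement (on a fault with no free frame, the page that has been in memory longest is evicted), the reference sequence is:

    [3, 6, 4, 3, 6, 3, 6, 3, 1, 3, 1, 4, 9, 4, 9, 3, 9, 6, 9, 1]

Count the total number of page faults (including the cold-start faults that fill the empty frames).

7

3 → fault, frames [3]
6 → fault, frames [3, 6]
4 → fault, frames [3, 6, 4]
3 → hit
6 → hit
3 → hit
6 → hit
3 → hit
1 → fault, frames [3, 6, 4, 1]
3 → hit
1 → hit
4 → hit
9 → fault, evict 3, frames [6, 4, 1, 9]
4 → hit
9 → hit
3 → fault, evict 6, frames [4, 1, 9, 3]
9 → hit
6 → fault, evict 4, frames [1, 9, 3, 6]
9 → hit
1 → hit
Page faults: 7.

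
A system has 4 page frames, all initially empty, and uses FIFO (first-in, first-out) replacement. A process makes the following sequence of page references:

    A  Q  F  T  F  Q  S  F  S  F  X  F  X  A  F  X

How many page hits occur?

A → miss, frames [A]
Q → miss, frames [A, Q]
F → miss, frames [A, Q, F]
T → miss, frames [A, Q, F, T]
F → hit
Q → hit
S → miss, evict A, frames [Q, F, T, S]
F → hit
S → hit
F → hit
X → miss, evict Q, frames [F, T, S, X]
F → hit
X → hit
A → miss, evict F, frames [T, S, X, A]
F → miss, evict T, frames [S, X, A, F]
X → hit
Hits: 8.

8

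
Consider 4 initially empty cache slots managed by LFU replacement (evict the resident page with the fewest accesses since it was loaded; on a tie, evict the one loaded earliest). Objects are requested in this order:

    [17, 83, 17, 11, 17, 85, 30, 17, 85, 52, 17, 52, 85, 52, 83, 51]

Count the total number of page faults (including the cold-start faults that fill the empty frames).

17 → fault, frames {17}
83 → fault, frames {17,83}
17 → hit
11 → fault, frames {17,83,11}
17 → hit
85 → fault, frames {17,83,11,85}
30 → fault, evict 83, frames {17,11,85,30}
17 → hit
85 → hit
52 → fault, evict 11, frames {17,85,30,52}
17 → hit
52 → hit
85 → hit
52 → hit
83 → fault, evict 30, frames {17,85,52,83}
51 → fault, evict 83, frames {17,85,52,51}
Page faults: 8.

8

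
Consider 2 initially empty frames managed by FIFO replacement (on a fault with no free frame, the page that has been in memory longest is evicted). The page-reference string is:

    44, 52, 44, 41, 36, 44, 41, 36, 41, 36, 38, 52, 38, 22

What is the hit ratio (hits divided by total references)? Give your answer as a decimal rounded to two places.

44: fault, frames (44)
52: fault, frames (44 52)
44: hit
41: fault, evict 44, frames (52 41)
36: fault, evict 52, frames (41 36)
44: fault, evict 41, frames (36 44)
41: fault, evict 36, frames (44 41)
36: fault, evict 44, frames (41 36)
41: hit
36: hit
38: fault, evict 41, frames (36 38)
52: fault, evict 36, frames (38 52)
38: hit
22: fault, evict 38, frames (52 22)
Hits: 4 of 14 references → 4/14 = 0.2857.

0.29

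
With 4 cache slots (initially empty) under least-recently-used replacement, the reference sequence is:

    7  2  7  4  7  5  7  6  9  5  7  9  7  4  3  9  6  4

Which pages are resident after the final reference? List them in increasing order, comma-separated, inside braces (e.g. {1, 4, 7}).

7: miss, frames {7}
2: miss, frames {7,2}
7: hit
4: miss, frames {2,7,4}
7: hit
5: miss, frames {2,4,7,5}
7: hit
6: miss, evict 2, frames {4,5,7,6}
9: miss, evict 4, frames {5,7,6,9}
5: hit
7: hit
9: hit
7: hit
4: miss, evict 6, frames {5,9,7,4}
3: miss, evict 5, frames {9,7,4,3}
9: hit
6: miss, evict 7, frames {4,3,9,6}
4: hit

{3, 4, 6, 9}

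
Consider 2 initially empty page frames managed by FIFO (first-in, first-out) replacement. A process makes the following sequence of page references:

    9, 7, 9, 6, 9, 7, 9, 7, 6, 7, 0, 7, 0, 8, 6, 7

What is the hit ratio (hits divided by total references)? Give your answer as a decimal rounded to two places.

0.31

9 → miss, frames [9]
7 → miss, frames [9, 7]
9 → hit
6 → miss, evict 9, frames [7, 6]
9 → miss, evict 7, frames [6, 9]
7 → miss, evict 6, frames [9, 7]
9 → hit
7 → hit
6 → miss, evict 9, frames [7, 6]
7 → hit
0 → miss, evict 7, frames [6, 0]
7 → miss, evict 6, frames [0, 7]
0 → hit
8 → miss, evict 0, frames [7, 8]
6 → miss, evict 7, frames [8, 6]
7 → miss, evict 8, frames [6, 7]
Hits: 5 of 16 references → 5/16 = 0.3125.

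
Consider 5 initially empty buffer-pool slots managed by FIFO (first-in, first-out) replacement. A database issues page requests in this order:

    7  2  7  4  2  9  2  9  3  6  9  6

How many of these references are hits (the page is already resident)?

6

7 -> fault, frames (7)
2 -> fault, frames (7 2)
7 -> hit
4 -> fault, frames (7 2 4)
2 -> hit
9 -> fault, frames (7 2 4 9)
2 -> hit
9 -> hit
3 -> fault, frames (7 2 4 9 3)
6 -> fault, evict 7, frames (2 4 9 3 6)
9 -> hit
6 -> hit
Hits: 6.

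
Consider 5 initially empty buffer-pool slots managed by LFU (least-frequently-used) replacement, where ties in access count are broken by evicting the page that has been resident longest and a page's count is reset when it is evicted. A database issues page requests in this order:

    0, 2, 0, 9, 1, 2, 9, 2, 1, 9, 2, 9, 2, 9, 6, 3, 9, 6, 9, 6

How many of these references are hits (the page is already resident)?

13

0 → fault, frames {0}
2 → fault, frames {0,2}
0 → hit
9 → fault, frames {0,2,9}
1 → fault, frames {0,2,9,1}
2 → hit
9 → hit
2 → hit
1 → hit
9 → hit
2 → hit
9 → hit
2 → hit
9 → hit
6 → fault, frames {0,2,9,1,6}
3 → fault, evict 6, frames {0,2,9,1,3}
9 → hit
6 → fault, evict 3, frames {0,2,9,1,6}
9 → hit
6 → hit
Hits: 13.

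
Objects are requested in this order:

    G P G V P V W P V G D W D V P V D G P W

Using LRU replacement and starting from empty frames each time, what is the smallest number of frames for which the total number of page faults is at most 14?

f=1: 20 faults
f=2: 16 faults
f=3: 12 faults
f=4: 9 faults
f=5: 5 faults
Smallest f with faults ≤ 14 is 3.

3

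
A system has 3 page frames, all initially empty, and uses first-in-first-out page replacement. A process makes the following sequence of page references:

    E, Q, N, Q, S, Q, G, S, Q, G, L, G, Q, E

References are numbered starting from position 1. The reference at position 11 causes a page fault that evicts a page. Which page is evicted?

S

pos 1: E -> fault, frames {E}
pos 2: Q -> fault, frames {E,Q}
pos 3: N -> fault, frames {E,Q,N}
pos 4: Q -> hit
pos 5: S -> fault, evict E, frames {Q,N,S}
pos 6: Q -> hit
pos 7: G -> fault, evict Q, frames {N,S,G}
pos 8: S -> hit
pos 9: Q -> fault, evict N, frames {S,G,Q}
pos 10: G -> hit
pos 11: L -> fault, evict S, frames {G,Q,L}
At position 11, page S is evicted.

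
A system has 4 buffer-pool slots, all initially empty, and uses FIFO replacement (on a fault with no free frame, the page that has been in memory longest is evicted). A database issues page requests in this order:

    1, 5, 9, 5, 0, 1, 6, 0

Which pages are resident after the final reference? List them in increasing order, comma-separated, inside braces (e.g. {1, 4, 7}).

{0, 5, 6, 9}

1 → miss, frames {1}
5 → miss, frames {1,5}
9 → miss, frames {1,5,9}
5 → hit
0 → miss, frames {1,5,9,0}
1 → hit
6 → miss, evict 1, frames {5,9,0,6}
0 → hit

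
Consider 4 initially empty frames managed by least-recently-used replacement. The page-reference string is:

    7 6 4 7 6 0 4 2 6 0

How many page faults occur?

5

7 → miss, frames (7)
6 → miss, frames (7 6)
4 → miss, frames (7 6 4)
7 → hit
6 → hit
0 → miss, frames (4 7 6 0)
4 → hit
2 → miss, evict 7, frames (6 0 4 2)
6 → hit
0 → hit
Page faults: 5.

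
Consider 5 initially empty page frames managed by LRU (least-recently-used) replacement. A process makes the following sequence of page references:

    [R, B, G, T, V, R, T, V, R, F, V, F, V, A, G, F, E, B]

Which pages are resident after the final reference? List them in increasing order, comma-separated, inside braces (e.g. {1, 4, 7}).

{A, B, E, F, G}

R: miss, frames (R)
B: miss, frames (R B)
G: miss, frames (R B G)
T: miss, frames (R B G T)
V: miss, frames (R B G T V)
R: hit
T: hit
V: hit
R: hit
F: miss, evict B, frames (G T V R F)
V: hit
F: hit
V: hit
A: miss, evict G, frames (T R F V A)
G: miss, evict T, frames (R F V A G)
F: hit
E: miss, evict R, frames (V A G F E)
B: miss, evict V, frames (A G F E B)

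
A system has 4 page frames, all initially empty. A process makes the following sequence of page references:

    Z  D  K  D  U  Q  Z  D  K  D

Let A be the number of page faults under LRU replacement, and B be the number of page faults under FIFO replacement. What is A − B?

-1

Under LRU: F F F . F F F . F . → 7 faults.
Under FIFO: F F F . F F F F F . → 8 faults.
A − B = 7 − 8 = -1.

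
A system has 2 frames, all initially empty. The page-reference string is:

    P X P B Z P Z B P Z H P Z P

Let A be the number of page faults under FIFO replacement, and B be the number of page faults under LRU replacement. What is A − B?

Under FIFO: F F . F F F . F . F F F F . → 10 faults.
Under LRU: F F . F F F . F F F F F F . → 11 faults.
A − B = 10 − 11 = -1.

-1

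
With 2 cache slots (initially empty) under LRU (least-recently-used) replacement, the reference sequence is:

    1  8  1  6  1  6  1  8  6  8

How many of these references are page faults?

5

1: miss, frames (1)
8: miss, frames (1 8)
1: hit
6: miss, evict 8, frames (1 6)
1: hit
6: hit
1: hit
8: miss, evict 6, frames (1 8)
6: miss, evict 1, frames (8 6)
8: hit
Page faults: 5.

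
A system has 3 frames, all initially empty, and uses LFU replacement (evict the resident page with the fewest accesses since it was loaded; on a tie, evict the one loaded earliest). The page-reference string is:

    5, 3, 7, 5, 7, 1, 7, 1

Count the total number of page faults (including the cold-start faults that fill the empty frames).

4

5: fault, frames [5]
3: fault, frames [5, 3]
7: fault, frames [5, 3, 7]
5: hit
7: hit
1: fault, evict 3, frames [5, 7, 1]
7: hit
1: hit
Page faults: 4.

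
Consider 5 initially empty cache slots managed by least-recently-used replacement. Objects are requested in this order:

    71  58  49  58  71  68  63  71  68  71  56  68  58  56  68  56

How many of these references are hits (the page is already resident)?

10

71 → miss, frames {71}
58 → miss, frames {71,58}
49 → miss, frames {71,58,49}
58 → hit
71 → hit
68 → miss, frames {49,58,71,68}
63 → miss, frames {49,58,71,68,63}
71 → hit
68 → hit
71 → hit
56 → miss, evict 49, frames {58,63,68,71,56}
68 → hit
58 → hit
56 → hit
68 → hit
56 → hit
Hits: 10.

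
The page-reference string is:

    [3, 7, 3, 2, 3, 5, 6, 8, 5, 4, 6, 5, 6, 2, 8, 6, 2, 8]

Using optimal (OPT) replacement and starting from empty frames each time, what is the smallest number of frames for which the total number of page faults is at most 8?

4

f=1: 18 faults
f=2: 11 faults
f=3: 9 faults
f=4: 8 faults
f=5: 7 faults
f=6: 7 faults
f=7: 7 faults
Smallest f with faults ≤ 8 is 4.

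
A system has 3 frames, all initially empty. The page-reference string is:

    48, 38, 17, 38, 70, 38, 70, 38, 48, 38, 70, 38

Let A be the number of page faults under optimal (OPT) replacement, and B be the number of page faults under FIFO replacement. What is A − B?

-2

Under OPT: F F F . F . . . . . . . → 4 faults.
Under FIFO: F F F . F . . . F F . . → 6 faults.
A − B = 4 − 6 = -2.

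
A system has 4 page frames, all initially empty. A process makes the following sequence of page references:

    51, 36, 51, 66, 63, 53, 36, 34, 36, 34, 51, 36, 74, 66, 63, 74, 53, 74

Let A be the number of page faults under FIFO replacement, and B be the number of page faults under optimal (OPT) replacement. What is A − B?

3

Under FIFO: F F . F F F . F F . F . F F F . F . → 12 faults.
Under OPT: F F . F F F . F . . . . F . F . F . → 9 faults.
A − B = 12 − 9 = 3.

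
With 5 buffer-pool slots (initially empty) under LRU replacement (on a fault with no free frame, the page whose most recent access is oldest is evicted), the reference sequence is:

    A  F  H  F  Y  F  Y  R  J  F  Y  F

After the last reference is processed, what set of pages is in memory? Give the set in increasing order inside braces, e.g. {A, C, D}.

A → miss, frames (A)
F → miss, frames (A F)
H → miss, frames (A F H)
F → hit
Y → miss, frames (A H F Y)
F → hit
Y → hit
R → miss, frames (A H F Y R)
J → miss, evict A, frames (H F Y R J)
F → hit
Y → hit
F → hit

{F, H, J, R, Y}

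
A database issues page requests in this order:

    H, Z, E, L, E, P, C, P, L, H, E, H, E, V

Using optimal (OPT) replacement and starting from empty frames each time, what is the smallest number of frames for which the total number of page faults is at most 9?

3

f=1: 14 faults
f=2: 10 faults
f=3: 9 faults
f=4: 8 faults
f=5: 7 faults
f=6: 7 faults
f=7: 7 faults
Smallest f with faults ≤ 9 is 3.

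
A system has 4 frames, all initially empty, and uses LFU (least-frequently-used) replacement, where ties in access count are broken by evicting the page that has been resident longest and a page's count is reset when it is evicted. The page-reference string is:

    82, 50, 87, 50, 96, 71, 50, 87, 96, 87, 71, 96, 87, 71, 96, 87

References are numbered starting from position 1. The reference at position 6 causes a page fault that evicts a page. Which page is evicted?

pos 1: 82 -> fault, frames {82}
pos 2: 50 -> fault, frames {82,50}
pos 3: 87 -> fault, frames {82,50,87}
pos 4: 50 -> hit
pos 5: 96 -> fault, frames {82,50,87,96}
pos 6: 71 -> fault, evict 82, frames {50,87,96,71}
At position 6, page 82 is evicted.

82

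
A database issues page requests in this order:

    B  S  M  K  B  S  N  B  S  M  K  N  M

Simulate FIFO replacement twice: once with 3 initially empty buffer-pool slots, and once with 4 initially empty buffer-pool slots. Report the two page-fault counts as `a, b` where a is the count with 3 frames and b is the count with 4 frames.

9, 10

3 frames: F F F F F F F . . F F . . → 9 faults.
4 frames: F F F F . . F F F F F F . → 10 faults.
10 > 9: adding a frame increased faults — Belady's anomaly.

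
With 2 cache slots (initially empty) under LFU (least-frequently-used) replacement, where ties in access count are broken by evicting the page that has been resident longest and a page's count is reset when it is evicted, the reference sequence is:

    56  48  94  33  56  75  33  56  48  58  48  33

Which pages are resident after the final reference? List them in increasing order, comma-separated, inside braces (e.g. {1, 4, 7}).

56: miss, frames [56]
48: miss, frames [56, 48]
94: miss, evict 56, frames [48, 94]
33: miss, evict 48, frames [94, 33]
56: miss, evict 94, frames [33, 56]
75: miss, evict 33, frames [56, 75]
33: miss, evict 56, frames [75, 33]
56: miss, evict 75, frames [33, 56]
48: miss, evict 33, frames [56, 48]
58: miss, evict 56, frames [48, 58]
48: hit
33: miss, evict 58, frames [48, 33]

{33, 48}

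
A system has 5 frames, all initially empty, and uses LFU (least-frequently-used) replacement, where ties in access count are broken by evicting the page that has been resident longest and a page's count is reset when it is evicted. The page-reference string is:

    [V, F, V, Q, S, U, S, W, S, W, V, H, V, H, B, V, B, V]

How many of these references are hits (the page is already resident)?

10

V -> miss, frames {V}
F -> miss, frames {V,F}
V -> hit
Q -> miss, frames {V,F,Q}
S -> miss, frames {V,F,Q,S}
U -> miss, frames {V,F,Q,S,U}
S -> hit
W -> miss, evict F, frames {V,Q,S,U,W}
S -> hit
W -> hit
V -> hit
H -> miss, evict Q, frames {V,S,U,W,H}
V -> hit
H -> hit
B -> miss, evict U, frames {V,S,W,H,B}
V -> hit
B -> hit
V -> hit
Hits: 10.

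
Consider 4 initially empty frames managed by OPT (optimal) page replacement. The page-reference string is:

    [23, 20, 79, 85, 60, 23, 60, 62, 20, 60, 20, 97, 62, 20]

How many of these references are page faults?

7

23: miss, frames (23)
20: miss, frames (23 20)
79: miss, frames (23 20 79)
85: miss, frames (23 20 79 85)
60: miss, evict 85, frames (23 20 79 60)
23: hit
60: hit
62: miss, evict 79, frames (23 20 60 62)
20: hit
60: hit
20: hit
97: miss, evict 60, frames (23 20 62 97)
62: hit
20: hit
Page faults: 7.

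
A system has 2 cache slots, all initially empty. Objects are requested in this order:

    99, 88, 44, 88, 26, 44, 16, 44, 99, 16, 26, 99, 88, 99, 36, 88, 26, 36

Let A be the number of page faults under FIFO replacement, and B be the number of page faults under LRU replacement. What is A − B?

-2

Under FIFO: F F F . F . F F F F F F F . F . F . → 13 faults.
Under LRU: F F F . F F F . F F F F F . F F F F → 15 faults.
A − B = 13 − 15 = -2.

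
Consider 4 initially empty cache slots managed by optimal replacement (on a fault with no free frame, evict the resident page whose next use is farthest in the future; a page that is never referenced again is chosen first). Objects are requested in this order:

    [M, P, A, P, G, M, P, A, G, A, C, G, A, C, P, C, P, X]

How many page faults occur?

6

M -> fault, frames {M}
P -> fault, frames {M,P}
A -> fault, frames {M,P,A}
P -> hit
G -> fault, frames {M,P,A,G}
M -> hit
P -> hit
A -> hit
G -> hit
A -> hit
C -> fault, evict M, frames {P,A,G,C}
G -> hit
A -> hit
C -> hit
P -> hit
C -> hit
P -> hit
X -> fault, evict C, frames {P,A,G,X}
Page faults: 6.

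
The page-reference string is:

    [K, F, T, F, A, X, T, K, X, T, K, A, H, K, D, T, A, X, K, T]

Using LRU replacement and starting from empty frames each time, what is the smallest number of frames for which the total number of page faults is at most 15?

f=1: 20 faults
f=2: 19 faults
f=3: 15 faults
f=4: 12 faults
f=5: 8 faults
f=6: 7 faults
f=7: 7 faults
Smallest f with faults ≤ 15 is 3.

3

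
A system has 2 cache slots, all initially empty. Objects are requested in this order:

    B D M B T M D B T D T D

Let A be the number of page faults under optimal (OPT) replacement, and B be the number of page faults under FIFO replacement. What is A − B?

-3

Under OPT: F F F . F . F F . F . . → 7 faults.
Under FIFO: F F F F F F F F F F . . → 10 faults.
A − B = 7 − 10 = -3.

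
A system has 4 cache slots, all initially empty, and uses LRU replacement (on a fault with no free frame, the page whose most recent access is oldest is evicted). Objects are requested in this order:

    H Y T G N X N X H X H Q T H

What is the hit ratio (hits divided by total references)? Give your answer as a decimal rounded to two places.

H -> fault, frames (H)
Y -> fault, frames (H Y)
T -> fault, frames (H Y T)
G -> fault, frames (H Y T G)
N -> fault, evict H, frames (Y T G N)
X -> fault, evict Y, frames (T G N X)
N -> hit
X -> hit
H -> fault, evict T, frames (G N X H)
X -> hit
H -> hit
Q -> fault, evict G, frames (N X H Q)
T -> fault, evict N, frames (X H Q T)
H -> hit
Hits: 5 of 14 references → 5/14 = 0.3571.

0.36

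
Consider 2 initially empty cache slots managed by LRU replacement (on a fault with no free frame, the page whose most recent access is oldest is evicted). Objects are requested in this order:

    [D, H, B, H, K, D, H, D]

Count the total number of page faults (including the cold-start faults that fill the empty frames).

D -> miss, frames [D]
H -> miss, frames [D, H]
B -> miss, evict D, frames [H, B]
H -> hit
K -> miss, evict B, frames [H, K]
D -> miss, evict H, frames [K, D]
H -> miss, evict K, frames [D, H]
D -> hit
Page faults: 6.

6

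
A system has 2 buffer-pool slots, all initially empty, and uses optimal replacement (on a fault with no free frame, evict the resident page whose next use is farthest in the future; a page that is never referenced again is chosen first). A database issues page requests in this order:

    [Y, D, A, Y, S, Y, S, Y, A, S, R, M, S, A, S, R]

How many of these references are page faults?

9

Y -> miss, frames [Y]
D -> miss, frames [Y, D]
A -> miss, evict D, frames [Y, A]
Y -> hit
S -> miss, evict A, frames [Y, S]
Y -> hit
S -> hit
Y -> hit
A -> miss, evict Y, frames [S, A]
S -> hit
R -> miss, evict A, frames [S, R]
M -> miss, evict R, frames [S, M]
S -> hit
A -> miss, evict M, frames [S, A]
S -> hit
R -> miss, evict A, frames [S, R]
Page faults: 9.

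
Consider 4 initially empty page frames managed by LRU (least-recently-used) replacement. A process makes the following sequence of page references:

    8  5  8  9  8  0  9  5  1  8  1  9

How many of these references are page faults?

6

8 → miss, frames {8}
5 → miss, frames {8,5}
8 → hit
9 → miss, frames {5,8,9}
8 → hit
0 → miss, frames {5,9,8,0}
9 → hit
5 → hit
1 → miss, evict 8, frames {0,9,5,1}
8 → miss, evict 0, frames {9,5,1,8}
1 → hit
9 → hit
Page faults: 6.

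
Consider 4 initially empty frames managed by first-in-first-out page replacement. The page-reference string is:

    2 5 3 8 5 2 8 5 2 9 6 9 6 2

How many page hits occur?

2: miss, frames [2]
5: miss, frames [2, 5]
3: miss, frames [2, 5, 3]
8: miss, frames [2, 5, 3, 8]
5: hit
2: hit
8: hit
5: hit
2: hit
9: miss, evict 2, frames [5, 3, 8, 9]
6: miss, evict 5, frames [3, 8, 9, 6]
9: hit
6: hit
2: miss, evict 3, frames [8, 9, 6, 2]
Hits: 7.

7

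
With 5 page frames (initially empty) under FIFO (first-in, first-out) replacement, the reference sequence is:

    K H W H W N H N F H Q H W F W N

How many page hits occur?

10

K -> fault, frames (K)
H -> fault, frames (K H)
W -> fault, frames (K H W)
H -> hit
W -> hit
N -> fault, frames (K H W N)
H -> hit
N -> hit
F -> fault, frames (K H W N F)
H -> hit
Q -> fault, evict K, frames (H W N F Q)
H -> hit
W -> hit
F -> hit
W -> hit
N -> hit
Hits: 10.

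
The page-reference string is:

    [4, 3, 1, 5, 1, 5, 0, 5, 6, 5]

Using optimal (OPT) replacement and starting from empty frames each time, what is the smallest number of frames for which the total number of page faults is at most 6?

2

f=1: 10 faults
f=2: 6 faults
f=3: 6 faults
f=4: 6 faults
f=5: 6 faults
f=6: 6 faults
Smallest f with faults ≤ 6 is 2.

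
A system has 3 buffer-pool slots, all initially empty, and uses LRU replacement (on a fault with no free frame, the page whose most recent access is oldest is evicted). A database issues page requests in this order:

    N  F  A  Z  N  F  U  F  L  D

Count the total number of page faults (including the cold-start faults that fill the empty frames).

N -> fault, frames [N]
F -> fault, frames [N, F]
A -> fault, frames [N, F, A]
Z -> fault, evict N, frames [F, A, Z]
N -> fault, evict F, frames [A, Z, N]
F -> fault, evict A, frames [Z, N, F]
U -> fault, evict Z, frames [N, F, U]
F -> hit
L -> fault, evict N, frames [U, F, L]
D -> fault, evict U, frames [F, L, D]
Page faults: 9.

9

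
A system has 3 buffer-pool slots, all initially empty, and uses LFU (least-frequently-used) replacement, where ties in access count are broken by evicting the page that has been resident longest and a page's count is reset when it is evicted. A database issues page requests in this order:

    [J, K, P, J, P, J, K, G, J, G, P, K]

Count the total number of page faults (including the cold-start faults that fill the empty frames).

5

J -> fault, frames {J}
K -> fault, frames {J,K}
P -> fault, frames {J,K,P}
J -> hit
P -> hit
J -> hit
K -> hit
G -> fault, evict K, frames {J,P,G}
J -> hit
G -> hit
P -> hit
K -> fault, evict G, frames {J,P,K}
Page faults: 5.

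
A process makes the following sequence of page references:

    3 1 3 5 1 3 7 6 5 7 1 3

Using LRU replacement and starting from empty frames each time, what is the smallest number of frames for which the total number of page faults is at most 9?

f=1: 12 faults
f=2: 11 faults
f=3: 8 faults
f=4: 8 faults
f=5: 5 faults
Smallest f with faults ≤ 9 is 3.

3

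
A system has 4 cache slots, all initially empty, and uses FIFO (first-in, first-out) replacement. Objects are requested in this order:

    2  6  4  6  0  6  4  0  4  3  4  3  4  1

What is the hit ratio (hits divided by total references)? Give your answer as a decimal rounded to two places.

0.57

2: miss, frames (2)
6: miss, frames (2 6)
4: miss, frames (2 6 4)
6: hit
0: miss, frames (2 6 4 0)
6: hit
4: hit
0: hit
4: hit
3: miss, evict 2, frames (6 4 0 3)
4: hit
3: hit
4: hit
1: miss, evict 6, frames (4 0 3 1)
Hits: 8 of 14 references → 8/14 = 0.5714.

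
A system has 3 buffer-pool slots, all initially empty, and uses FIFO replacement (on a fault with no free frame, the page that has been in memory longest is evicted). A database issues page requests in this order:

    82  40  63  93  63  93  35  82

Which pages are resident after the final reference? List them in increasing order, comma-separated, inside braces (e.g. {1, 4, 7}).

{35, 82, 93}

82 → fault, frames {82}
40 → fault, frames {82,40}
63 → fault, frames {82,40,63}
93 → fault, evict 82, frames {40,63,93}
63 → hit
93 → hit
35 → fault, evict 40, frames {63,93,35}
82 → fault, evict 63, frames {93,35,82}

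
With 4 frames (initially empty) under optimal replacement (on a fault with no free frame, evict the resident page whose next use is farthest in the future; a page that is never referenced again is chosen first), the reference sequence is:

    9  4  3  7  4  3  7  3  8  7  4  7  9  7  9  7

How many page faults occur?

5

9 → fault, frames [9]
4 → fault, frames [9, 4]
3 → fault, frames [9, 4, 3]
7 → fault, frames [9, 4, 3, 7]
4 → hit
3 → hit
7 → hit
3 → hit
8 → fault, evict 3, frames [9, 4, 7, 8]
7 → hit
4 → hit
7 → hit
9 → hit
7 → hit
9 → hit
7 → hit
Page faults: 5.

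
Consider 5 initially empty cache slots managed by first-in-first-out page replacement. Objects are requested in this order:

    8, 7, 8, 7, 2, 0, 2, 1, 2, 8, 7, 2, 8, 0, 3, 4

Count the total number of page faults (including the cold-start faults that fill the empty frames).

7

8 -> miss, frames [8]
7 -> miss, frames [8, 7]
8 -> hit
7 -> hit
2 -> miss, frames [8, 7, 2]
0 -> miss, frames [8, 7, 2, 0]
2 -> hit
1 -> miss, frames [8, 7, 2, 0, 1]
2 -> hit
8 -> hit
7 -> hit
2 -> hit
8 -> hit
0 -> hit
3 -> miss, evict 8, frames [7, 2, 0, 1, 3]
4 -> miss, evict 7, frames [2, 0, 1, 3, 4]
Page faults: 7.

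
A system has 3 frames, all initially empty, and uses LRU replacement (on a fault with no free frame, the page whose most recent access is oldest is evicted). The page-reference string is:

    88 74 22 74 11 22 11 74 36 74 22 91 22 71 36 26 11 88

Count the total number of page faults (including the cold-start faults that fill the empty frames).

88: fault, frames {88}
74: fault, frames {88,74}
22: fault, frames {88,74,22}
74: hit
11: fault, evict 88, frames {22,74,11}
22: hit
11: hit
74: hit
36: fault, evict 22, frames {11,74,36}
74: hit
22: fault, evict 11, frames {36,74,22}
91: fault, evict 36, frames {74,22,91}
22: hit
71: fault, evict 74, frames {91,22,71}
36: fault, evict 91, frames {22,71,36}
26: fault, evict 22, frames {71,36,26}
11: fault, evict 71, frames {36,26,11}
88: fault, evict 36, frames {26,11,88}
Page faults: 12.

12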